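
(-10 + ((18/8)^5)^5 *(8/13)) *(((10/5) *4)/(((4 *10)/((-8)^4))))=717897969395979102577609/2233382993920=321439704408.22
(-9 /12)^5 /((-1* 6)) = 81 /2048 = 0.04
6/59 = 0.10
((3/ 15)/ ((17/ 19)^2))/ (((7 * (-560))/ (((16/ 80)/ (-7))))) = 361/ 198254000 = 0.00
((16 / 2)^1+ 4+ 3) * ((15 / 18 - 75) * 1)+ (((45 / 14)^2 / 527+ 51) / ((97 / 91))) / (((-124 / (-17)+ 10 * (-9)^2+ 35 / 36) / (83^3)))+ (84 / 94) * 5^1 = 32042056663560137 / 990844334074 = 32338.13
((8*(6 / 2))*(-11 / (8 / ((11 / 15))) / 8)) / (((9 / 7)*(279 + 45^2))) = -847 / 829440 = -0.00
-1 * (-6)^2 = -36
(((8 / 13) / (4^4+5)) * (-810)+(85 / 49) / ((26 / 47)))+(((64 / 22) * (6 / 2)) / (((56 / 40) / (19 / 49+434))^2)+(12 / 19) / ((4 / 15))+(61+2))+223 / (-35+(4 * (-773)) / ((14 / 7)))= 2239015142470463795 / 2664679966494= 840256.68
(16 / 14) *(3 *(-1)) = -24 / 7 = -3.43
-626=-626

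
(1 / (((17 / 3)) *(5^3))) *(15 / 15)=3 / 2125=0.00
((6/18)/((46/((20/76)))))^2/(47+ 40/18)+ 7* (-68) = -161077004343/338397068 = -476.00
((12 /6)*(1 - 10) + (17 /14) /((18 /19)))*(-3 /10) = 4213 /840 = 5.02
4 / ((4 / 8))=8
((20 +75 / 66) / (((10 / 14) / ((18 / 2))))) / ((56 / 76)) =15903 / 44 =361.43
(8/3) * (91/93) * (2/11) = 1456/3069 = 0.47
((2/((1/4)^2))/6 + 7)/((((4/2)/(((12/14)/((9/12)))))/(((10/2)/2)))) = 370/21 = 17.62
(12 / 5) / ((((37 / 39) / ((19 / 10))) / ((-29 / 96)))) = -21489 / 14800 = -1.45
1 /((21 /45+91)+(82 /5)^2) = 75 /27032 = 0.00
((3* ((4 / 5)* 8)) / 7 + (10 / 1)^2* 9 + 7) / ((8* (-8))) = -31841 / 2240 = -14.21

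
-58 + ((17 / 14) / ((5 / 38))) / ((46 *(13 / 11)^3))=-204725947 / 3537170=-57.88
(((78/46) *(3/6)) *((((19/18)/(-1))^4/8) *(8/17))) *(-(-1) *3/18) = 1694173/164182464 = 0.01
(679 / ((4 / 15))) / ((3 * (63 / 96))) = 3880 / 3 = 1293.33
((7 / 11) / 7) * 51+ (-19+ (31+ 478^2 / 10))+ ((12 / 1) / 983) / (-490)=60573711293 / 2649185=22865.04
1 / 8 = 0.12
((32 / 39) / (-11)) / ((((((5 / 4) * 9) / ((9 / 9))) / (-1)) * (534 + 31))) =128 / 10907325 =0.00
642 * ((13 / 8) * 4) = 4173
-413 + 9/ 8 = -3295/ 8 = -411.88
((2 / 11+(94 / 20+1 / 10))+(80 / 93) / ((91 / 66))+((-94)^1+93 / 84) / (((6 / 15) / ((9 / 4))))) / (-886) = 2566470297 / 4398954560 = 0.58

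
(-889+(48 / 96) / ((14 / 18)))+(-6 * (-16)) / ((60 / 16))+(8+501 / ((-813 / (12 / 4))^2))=-4394160283 / 5140870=-854.75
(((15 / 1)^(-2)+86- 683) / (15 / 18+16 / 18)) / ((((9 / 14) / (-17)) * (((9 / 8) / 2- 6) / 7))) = -7161081088 / 606825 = -11800.90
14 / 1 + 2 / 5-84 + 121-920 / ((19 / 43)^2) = -8412623 / 1805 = -4660.73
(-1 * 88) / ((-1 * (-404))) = -22 / 101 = -0.22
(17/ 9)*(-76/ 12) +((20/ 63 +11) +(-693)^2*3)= 272301061/ 189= 1440746.35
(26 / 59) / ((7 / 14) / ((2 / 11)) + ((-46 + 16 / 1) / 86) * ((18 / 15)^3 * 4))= 111800 / 85963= 1.30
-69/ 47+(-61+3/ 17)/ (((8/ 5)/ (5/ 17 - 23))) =23408653/ 27166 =861.69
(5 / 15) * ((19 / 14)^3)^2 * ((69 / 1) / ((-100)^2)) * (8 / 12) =1082055263 / 112943040000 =0.01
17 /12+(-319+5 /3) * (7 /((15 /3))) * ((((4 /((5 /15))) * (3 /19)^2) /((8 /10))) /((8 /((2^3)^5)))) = -2947934215 /4332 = -680501.90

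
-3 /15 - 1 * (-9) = 44 /5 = 8.80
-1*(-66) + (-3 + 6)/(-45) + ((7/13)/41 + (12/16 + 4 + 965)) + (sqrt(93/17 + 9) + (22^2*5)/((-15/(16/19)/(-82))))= sqrt(4182)/17 + 7398495167/607620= 12179.99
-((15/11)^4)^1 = -50625/14641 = -3.46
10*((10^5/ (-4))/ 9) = -250000/ 9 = -27777.78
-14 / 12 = -7 / 6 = -1.17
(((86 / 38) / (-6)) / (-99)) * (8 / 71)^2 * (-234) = -35776 / 3160707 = -0.01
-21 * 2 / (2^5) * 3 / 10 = -63 / 160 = -0.39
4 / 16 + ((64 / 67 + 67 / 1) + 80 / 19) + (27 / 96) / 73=215356201 / 2973728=72.42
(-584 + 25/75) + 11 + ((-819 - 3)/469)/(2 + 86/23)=-17735777/30954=-572.97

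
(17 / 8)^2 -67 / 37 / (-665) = 4.52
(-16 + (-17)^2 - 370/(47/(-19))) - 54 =17323/47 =368.57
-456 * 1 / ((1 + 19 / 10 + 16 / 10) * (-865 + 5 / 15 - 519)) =304 / 4151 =0.07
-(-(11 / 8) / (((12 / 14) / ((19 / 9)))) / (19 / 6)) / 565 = 77 / 40680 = 0.00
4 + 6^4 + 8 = 1308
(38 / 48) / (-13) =-19 / 312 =-0.06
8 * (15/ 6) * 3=60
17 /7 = 2.43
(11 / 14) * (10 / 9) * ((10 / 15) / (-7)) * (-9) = 110 / 147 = 0.75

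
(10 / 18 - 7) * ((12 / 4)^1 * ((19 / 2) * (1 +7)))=-1469.33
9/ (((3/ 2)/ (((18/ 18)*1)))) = 6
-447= -447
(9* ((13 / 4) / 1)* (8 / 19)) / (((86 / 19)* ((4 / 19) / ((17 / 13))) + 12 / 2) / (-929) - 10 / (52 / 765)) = -1825607628 / 21808442869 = -0.08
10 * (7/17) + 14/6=329/51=6.45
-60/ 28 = -15/ 7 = -2.14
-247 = -247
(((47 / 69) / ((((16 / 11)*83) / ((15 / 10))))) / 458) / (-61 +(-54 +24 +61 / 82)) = -21197 / 103533713952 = -0.00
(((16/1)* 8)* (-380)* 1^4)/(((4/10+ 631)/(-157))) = 38182400/3157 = 12094.52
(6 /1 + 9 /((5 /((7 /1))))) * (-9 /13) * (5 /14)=-837 /182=-4.60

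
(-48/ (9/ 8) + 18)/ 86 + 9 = 1124/ 129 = 8.71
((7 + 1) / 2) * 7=28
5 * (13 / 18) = 65 / 18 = 3.61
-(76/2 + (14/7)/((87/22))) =-3350/87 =-38.51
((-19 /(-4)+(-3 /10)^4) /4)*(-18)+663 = 12831771 /20000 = 641.59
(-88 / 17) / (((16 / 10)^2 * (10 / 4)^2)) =-11 / 34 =-0.32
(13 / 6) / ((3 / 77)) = 1001 / 18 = 55.61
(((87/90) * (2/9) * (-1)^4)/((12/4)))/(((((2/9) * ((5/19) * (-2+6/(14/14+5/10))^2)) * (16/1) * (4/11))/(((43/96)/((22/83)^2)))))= 163221077/486604800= 0.34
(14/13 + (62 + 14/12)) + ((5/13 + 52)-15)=7927/78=101.63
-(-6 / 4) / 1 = 3 / 2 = 1.50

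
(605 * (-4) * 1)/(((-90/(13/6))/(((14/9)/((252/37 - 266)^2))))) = 2153437/1596303450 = 0.00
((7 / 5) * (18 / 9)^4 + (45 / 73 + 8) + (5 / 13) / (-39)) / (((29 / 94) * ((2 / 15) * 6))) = 134841167 / 1073319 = 125.63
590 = 590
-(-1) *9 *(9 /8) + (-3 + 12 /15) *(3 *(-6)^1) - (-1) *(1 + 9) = 2389 /40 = 59.72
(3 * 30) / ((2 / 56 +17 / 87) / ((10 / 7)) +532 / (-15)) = -313200 / 122861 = -2.55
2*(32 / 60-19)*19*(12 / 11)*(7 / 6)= -147364 / 165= -893.12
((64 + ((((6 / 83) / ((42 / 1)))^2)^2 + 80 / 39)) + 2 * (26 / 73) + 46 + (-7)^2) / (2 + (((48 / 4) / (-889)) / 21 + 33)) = 6664637771866315316 / 1441968542620195863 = 4.62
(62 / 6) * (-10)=-310 / 3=-103.33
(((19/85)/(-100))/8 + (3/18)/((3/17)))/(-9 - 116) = -577829/76500000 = -0.01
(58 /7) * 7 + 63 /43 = 2557 /43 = 59.47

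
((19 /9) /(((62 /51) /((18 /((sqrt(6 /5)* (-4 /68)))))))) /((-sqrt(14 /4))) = 259.29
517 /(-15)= -517 /15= -34.47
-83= -83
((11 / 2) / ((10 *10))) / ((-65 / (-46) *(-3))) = -253 / 19500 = -0.01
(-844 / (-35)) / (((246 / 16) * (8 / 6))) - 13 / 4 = -2.07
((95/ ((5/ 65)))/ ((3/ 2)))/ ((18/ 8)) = 9880/ 27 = 365.93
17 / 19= 0.89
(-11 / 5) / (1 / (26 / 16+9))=-187 / 8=-23.38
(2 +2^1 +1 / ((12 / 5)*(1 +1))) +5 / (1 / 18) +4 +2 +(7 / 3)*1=102.54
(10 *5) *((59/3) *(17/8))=25075/12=2089.58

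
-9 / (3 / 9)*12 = -324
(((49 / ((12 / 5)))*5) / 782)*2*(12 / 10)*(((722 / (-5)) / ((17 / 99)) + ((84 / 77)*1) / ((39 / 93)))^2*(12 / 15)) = 10175406541094088 / 57767913775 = 176142.88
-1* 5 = -5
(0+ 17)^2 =289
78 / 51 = 26 / 17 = 1.53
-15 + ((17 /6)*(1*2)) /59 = -2638 /177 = -14.90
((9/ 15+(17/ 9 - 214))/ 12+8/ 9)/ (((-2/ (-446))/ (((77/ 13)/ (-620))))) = 35.66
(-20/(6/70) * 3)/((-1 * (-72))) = -175/18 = -9.72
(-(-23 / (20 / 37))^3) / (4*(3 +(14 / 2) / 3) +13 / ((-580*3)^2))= 4664737241019 / 1291776260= 3611.10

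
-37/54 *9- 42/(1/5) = -1297/6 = -216.17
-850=-850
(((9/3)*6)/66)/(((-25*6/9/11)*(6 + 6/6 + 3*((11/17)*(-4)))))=153/650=0.24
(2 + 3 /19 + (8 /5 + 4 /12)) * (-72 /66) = -424 /95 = -4.46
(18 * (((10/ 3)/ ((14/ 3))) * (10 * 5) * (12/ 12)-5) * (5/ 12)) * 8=12900/ 7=1842.86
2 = 2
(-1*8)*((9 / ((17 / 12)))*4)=-3456 / 17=-203.29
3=3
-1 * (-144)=144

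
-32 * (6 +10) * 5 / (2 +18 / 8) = -10240 / 17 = -602.35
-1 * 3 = -3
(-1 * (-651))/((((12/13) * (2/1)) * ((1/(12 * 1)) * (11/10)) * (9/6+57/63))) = 1599.67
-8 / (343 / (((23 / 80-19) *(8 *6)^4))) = 3973349376 / 1715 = 2316821.79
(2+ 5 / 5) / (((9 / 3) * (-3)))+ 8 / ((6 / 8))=31 / 3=10.33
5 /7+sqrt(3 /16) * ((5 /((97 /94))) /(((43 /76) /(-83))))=5 /7 - 741190 * sqrt(3) /4171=-307.07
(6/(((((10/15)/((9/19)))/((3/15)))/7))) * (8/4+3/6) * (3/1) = 1701/38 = 44.76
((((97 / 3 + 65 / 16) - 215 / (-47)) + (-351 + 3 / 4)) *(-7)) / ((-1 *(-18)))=4884145 / 40608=120.28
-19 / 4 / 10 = -19 / 40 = -0.48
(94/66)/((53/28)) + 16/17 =50356/29733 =1.69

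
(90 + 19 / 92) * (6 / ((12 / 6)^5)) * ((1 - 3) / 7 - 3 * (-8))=2066451 / 5152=401.10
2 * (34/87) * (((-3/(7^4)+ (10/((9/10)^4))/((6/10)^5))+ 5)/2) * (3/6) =13080608598982/333033348501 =39.28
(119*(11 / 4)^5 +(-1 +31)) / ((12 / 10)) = 95978945 / 6144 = 15621.57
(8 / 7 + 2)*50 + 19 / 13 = 14433 / 91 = 158.60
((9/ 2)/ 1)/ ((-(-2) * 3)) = 3/ 4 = 0.75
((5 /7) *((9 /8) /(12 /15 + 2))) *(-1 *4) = -225 /196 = -1.15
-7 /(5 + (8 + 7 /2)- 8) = -14 /17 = -0.82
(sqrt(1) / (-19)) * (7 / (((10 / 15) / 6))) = -63 / 19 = -3.32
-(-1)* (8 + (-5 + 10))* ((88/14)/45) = 1.82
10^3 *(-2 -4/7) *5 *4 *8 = -2880000/7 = -411428.57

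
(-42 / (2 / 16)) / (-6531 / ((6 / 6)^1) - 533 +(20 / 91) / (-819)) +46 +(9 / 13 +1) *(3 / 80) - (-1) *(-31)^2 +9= 69544136290027 / 68441473880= 1016.11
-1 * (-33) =33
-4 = -4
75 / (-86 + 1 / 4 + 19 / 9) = -2700 / 3011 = -0.90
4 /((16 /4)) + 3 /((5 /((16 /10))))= 49 /25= 1.96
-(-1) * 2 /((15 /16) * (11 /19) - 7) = -608 /1963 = -0.31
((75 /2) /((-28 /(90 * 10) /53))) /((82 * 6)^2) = -99375 /376544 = -0.26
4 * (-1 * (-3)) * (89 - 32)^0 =12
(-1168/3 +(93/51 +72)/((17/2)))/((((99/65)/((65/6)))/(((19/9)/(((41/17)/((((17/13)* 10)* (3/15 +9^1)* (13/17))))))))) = -110786885300/508113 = -218035.92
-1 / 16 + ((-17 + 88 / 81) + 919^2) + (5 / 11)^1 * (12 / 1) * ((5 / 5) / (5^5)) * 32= 7524896660789 / 8910000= 844545.08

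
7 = 7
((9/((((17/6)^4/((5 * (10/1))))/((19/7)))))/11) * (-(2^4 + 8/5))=-17729280/584647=-30.32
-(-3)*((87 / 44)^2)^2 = 45.86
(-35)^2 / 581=175 / 83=2.11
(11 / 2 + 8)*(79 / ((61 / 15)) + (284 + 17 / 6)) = 1008819 / 244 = 4134.50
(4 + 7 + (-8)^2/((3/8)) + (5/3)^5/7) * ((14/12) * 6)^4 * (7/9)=749448140/2187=342683.19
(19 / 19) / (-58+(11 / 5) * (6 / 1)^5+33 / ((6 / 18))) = 5 / 85741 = 0.00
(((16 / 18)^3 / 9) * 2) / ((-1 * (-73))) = 0.00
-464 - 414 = -878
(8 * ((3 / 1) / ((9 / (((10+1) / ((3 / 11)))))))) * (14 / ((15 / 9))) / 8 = 1694 / 15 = 112.93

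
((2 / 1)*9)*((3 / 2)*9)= 243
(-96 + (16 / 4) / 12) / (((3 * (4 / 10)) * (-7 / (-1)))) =-205 / 18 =-11.39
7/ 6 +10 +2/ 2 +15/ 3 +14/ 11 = 1217/ 66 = 18.44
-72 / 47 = -1.53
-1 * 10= -10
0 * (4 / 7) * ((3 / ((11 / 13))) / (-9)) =0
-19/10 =-1.90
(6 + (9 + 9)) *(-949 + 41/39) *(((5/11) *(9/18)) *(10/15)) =-1478800/429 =-3447.09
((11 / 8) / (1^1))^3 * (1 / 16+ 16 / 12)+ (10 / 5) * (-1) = 40025 / 24576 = 1.63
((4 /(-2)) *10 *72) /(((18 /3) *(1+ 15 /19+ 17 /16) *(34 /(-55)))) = 668800 /4913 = 136.13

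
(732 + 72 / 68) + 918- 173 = 25127 / 17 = 1478.06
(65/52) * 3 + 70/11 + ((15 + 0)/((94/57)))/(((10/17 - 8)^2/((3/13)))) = 80239135/7903896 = 10.15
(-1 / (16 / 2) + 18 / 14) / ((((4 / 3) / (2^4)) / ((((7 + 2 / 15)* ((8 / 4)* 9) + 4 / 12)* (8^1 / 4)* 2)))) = 50206 / 7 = 7172.29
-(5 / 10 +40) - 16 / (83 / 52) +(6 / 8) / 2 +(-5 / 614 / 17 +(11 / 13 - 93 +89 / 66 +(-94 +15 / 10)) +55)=-265302434377 / 1486663464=-178.45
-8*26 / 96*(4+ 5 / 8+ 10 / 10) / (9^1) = -65 / 48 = -1.35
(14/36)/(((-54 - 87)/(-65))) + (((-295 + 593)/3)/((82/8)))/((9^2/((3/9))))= 615733/2809566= 0.22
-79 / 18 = -4.39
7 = 7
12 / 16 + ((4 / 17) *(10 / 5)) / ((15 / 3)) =287 / 340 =0.84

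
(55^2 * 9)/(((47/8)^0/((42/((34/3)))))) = 1715175/17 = 100892.65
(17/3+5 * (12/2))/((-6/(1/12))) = -107/216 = -0.50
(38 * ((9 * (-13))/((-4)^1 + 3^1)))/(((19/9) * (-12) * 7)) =-351/14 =-25.07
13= 13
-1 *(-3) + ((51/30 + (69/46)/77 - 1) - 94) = -34758/385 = -90.28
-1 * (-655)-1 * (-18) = 673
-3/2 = -1.50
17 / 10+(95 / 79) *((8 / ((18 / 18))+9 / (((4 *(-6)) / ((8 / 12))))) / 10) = 8317 / 3160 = 2.63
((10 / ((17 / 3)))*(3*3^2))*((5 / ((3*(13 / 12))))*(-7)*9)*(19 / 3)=-6463800 / 221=-29247.96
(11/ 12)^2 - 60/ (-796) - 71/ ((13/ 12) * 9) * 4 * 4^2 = -173276045/ 372528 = -465.14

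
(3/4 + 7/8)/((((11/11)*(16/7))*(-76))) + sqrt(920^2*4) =17899429/9728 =1839.99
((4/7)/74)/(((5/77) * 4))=11/370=0.03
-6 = -6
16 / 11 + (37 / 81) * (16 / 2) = 4552 / 891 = 5.11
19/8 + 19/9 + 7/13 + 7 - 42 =-28057/936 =-29.98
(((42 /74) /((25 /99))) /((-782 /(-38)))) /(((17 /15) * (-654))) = -39501 /268073510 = -0.00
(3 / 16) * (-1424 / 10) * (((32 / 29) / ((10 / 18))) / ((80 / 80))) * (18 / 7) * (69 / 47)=-47752416 / 238525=-200.20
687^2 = 471969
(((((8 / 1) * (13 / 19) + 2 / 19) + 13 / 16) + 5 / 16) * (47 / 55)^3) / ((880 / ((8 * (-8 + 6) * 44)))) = -105795637 / 31611250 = -3.35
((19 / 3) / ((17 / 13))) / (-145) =-247 / 7395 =-0.03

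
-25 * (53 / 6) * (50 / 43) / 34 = -33125 / 4386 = -7.55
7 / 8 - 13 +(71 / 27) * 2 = -1483 / 216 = -6.87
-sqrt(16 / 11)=-1.21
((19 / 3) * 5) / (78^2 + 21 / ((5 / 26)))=475 / 92898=0.01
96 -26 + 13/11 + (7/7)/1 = 794/11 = 72.18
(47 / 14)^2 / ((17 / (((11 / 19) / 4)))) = 24299 / 253232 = 0.10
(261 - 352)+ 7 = -84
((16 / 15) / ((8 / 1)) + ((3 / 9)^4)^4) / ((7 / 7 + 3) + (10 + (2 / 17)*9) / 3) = 487862923 / 28123857720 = 0.02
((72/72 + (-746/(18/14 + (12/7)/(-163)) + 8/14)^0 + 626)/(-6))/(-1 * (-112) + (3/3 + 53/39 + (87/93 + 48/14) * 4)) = -442897/557776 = -0.79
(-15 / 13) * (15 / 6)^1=-75 / 26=-2.88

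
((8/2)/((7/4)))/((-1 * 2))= -8/7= -1.14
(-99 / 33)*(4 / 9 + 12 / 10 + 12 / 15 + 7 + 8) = -157 / 3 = -52.33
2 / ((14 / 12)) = 12 / 7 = 1.71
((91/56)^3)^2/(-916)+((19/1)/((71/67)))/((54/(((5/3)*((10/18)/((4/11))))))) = 10257841154569/12428573147136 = 0.83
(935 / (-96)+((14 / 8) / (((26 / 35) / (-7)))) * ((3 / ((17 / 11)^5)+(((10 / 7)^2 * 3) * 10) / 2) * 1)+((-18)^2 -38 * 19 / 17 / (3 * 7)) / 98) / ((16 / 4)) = -8055132847823 / 62337401728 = -129.22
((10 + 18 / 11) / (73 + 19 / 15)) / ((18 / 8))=1280 / 18381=0.07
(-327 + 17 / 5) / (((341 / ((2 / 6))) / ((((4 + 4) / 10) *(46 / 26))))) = -148856 / 332475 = -0.45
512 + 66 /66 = 513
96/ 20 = 24/ 5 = 4.80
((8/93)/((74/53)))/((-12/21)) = -371/3441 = -0.11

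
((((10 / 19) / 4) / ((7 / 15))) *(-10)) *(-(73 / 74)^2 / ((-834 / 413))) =-39301375 / 28924232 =-1.36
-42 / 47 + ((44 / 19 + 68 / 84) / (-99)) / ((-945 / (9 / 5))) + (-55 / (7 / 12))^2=176814267991 / 19891575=8888.90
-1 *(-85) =85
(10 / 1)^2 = 100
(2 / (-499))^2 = 0.00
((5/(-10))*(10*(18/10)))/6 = -3/2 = -1.50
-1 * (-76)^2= -5776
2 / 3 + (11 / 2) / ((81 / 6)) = 29 / 27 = 1.07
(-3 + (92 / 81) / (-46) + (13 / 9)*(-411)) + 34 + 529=-2729 / 81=-33.69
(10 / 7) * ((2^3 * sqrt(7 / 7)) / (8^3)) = 5 / 224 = 0.02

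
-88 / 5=-17.60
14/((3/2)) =28/3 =9.33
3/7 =0.43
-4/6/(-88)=1/132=0.01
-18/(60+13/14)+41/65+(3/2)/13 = 49981/110890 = 0.45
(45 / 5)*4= 36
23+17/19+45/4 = 2671/76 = 35.14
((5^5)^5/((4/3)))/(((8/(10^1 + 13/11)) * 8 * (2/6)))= 329911708831787109375/2816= 117156146602197126.91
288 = 288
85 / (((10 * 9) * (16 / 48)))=17 / 6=2.83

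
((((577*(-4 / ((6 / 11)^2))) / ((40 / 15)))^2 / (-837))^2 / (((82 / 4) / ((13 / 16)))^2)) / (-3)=-4015424259634930877449 / 75017886584537088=-53526.22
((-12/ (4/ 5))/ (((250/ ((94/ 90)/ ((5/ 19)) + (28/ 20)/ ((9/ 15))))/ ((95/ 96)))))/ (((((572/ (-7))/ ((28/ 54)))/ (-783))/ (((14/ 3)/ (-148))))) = 133996037/ 2285712000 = 0.06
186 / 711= 62 / 237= 0.26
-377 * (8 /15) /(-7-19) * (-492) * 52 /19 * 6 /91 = -456576 /665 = -686.58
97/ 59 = 1.64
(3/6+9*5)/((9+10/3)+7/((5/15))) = 1.36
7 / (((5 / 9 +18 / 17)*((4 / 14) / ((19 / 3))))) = 2499 / 26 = 96.12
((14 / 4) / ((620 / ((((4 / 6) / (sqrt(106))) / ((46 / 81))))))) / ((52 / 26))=189*sqrt(106) / 6046240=0.00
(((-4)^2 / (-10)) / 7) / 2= -0.11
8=8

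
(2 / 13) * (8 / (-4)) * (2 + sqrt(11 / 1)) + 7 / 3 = 67 / 39 - 4 * sqrt(11) / 13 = 0.70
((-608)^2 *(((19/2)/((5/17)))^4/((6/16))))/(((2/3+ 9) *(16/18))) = 2263287759552576/18125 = 124871048802.90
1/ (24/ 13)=13/ 24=0.54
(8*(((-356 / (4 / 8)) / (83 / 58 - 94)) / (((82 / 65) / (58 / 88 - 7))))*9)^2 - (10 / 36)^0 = 268812433490933231 / 34693905169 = 7748116.92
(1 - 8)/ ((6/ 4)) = -14/ 3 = -4.67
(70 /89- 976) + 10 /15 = -260204 /267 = -974.55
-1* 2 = -2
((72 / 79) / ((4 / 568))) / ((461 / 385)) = 3936240 / 36419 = 108.08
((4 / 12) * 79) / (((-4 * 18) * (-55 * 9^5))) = 79 / 701502120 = 0.00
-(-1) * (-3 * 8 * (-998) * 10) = 239520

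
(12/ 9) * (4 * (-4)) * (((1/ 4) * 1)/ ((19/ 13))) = -208/ 57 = -3.65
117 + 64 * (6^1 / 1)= 501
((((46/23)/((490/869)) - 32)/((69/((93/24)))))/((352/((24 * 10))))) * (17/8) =-3673717/1586816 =-2.32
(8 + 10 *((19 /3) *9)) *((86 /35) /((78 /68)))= 1690072 /1365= 1238.15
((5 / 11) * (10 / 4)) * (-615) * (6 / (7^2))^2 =-276750 / 26411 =-10.48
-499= -499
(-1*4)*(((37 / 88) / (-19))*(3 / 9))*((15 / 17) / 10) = 37 / 14212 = 0.00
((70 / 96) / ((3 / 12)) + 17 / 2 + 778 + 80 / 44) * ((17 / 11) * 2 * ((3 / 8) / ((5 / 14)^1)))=2567.92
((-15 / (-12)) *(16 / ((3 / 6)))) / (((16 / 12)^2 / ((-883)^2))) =35086005 / 2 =17543002.50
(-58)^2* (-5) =-16820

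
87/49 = 1.78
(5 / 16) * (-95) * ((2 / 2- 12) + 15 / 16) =76475 / 256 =298.73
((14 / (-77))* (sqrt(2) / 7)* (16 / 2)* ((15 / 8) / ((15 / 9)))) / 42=-3* sqrt(2) / 539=-0.01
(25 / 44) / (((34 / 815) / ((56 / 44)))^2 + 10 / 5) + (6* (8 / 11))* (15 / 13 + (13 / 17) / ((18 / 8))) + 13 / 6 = 5679967967675 / 633314580756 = 8.97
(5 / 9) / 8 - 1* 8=-571 / 72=-7.93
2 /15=0.13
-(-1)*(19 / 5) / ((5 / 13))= 247 / 25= 9.88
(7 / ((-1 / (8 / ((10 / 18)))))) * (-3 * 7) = 10584 / 5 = 2116.80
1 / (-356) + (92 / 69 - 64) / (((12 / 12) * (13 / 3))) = -66941 / 4628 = -14.46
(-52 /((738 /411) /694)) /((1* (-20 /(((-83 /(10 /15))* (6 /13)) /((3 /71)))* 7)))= -280147327 /1435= -195224.62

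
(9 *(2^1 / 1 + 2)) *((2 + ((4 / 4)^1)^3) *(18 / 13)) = 1944 / 13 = 149.54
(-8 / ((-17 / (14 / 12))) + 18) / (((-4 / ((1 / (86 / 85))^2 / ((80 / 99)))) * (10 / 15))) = -92565 / 11008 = -8.41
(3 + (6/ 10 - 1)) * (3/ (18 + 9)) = 13/ 45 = 0.29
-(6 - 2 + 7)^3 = -1331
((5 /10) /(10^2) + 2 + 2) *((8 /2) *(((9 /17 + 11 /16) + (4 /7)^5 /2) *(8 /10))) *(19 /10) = 86784536439 /2857190000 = 30.37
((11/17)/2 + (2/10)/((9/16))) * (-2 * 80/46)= -8312/3519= -2.36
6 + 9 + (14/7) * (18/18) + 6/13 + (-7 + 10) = 266/13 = 20.46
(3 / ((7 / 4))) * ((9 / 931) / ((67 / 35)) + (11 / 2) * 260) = 152913300 / 62377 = 2451.44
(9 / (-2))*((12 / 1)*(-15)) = 810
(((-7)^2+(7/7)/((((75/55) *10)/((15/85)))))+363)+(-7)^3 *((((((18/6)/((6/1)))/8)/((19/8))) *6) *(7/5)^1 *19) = -874299/850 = -1028.59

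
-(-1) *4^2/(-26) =-8/13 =-0.62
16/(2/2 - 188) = -16/187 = -0.09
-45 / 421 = -0.11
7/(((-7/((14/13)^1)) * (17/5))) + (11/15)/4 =-1769/13260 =-0.13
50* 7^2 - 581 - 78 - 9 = 1782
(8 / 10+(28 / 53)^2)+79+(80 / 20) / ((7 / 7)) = 1180891 / 14045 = 84.08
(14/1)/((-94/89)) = -623/47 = -13.26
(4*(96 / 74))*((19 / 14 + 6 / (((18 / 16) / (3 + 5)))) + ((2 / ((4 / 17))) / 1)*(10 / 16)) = 66308 / 259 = 256.02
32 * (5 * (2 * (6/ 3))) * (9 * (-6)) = -34560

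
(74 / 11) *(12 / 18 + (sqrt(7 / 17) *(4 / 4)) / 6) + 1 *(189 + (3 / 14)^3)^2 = 37 *sqrt(119) / 561 + 8877802899145 / 248474688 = 35729.92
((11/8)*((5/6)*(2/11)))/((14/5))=25/336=0.07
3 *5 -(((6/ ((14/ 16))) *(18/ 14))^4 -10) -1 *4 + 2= -34695926953/ 5764801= -6018.58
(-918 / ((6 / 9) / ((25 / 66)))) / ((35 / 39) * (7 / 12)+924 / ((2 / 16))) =-2685150 / 38056711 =-0.07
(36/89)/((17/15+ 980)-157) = 270/550109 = 0.00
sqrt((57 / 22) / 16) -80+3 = -77+sqrt(1254) / 88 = -76.60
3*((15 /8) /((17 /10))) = 225 /68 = 3.31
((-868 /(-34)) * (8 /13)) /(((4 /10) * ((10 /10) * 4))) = 2170 /221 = 9.82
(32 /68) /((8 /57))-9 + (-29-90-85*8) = -13679 /17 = -804.65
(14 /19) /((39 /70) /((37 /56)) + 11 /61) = 157990 /219469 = 0.72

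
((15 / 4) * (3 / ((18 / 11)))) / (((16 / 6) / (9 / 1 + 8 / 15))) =1573 / 64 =24.58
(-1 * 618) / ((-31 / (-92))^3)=-481229184 / 29791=-16153.51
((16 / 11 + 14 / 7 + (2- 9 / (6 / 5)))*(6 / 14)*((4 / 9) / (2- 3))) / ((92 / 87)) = 1305 / 3542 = 0.37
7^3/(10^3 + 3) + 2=2349/1003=2.34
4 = 4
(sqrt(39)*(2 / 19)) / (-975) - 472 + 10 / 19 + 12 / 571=-5114790 / 10849 - 2*sqrt(39) / 18525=-471.45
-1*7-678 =-685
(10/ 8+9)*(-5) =-205/ 4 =-51.25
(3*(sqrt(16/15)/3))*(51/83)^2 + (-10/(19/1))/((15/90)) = -60/19 + 3468*sqrt(15)/34445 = -2.77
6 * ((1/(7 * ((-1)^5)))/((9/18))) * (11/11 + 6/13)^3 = -82308/15379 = -5.35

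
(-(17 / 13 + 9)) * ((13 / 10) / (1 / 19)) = -1273 / 5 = -254.60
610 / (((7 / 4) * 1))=2440 / 7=348.57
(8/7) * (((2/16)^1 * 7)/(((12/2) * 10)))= 1/60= 0.02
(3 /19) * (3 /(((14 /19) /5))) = 45 /14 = 3.21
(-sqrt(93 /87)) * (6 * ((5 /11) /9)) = -10 * sqrt(899) /957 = -0.31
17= 17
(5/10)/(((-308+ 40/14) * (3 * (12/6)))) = -7/25632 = -0.00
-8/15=-0.53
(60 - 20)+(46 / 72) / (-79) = 39.99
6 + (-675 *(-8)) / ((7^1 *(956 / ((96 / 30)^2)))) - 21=-11271 / 1673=-6.74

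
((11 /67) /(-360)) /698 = -11 /16835760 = -0.00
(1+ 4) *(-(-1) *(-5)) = -25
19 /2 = 9.50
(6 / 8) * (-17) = -51 / 4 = -12.75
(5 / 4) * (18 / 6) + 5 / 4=5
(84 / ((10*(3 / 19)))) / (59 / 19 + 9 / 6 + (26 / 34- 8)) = -171836 / 8495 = -20.23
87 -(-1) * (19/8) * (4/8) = 88.19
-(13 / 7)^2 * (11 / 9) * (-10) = 18590 / 441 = 42.15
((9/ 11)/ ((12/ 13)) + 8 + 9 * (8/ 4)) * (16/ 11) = 4732/ 121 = 39.11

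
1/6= 0.17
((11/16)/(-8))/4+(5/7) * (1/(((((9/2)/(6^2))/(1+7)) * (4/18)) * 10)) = 73651/3584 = 20.55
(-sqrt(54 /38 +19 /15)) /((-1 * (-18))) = -sqrt(218310) /5130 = -0.09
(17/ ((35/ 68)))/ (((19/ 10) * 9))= 1.93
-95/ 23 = -4.13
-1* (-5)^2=-25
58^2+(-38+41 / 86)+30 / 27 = 2575553 / 774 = 3327.59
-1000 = -1000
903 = 903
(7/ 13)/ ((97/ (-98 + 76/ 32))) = -5355/ 10088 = -0.53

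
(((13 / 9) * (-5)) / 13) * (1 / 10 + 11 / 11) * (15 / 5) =-11 / 6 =-1.83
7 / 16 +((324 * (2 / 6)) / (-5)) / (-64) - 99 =-3929 / 40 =-98.22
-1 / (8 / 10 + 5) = -5 / 29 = -0.17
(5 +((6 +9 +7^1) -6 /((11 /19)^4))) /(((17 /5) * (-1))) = 1933095 /248897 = 7.77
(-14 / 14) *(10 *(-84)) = 840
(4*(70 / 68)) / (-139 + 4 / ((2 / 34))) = -70 / 1207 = -0.06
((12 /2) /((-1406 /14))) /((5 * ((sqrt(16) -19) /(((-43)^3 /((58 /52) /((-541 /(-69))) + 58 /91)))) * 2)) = -54798927638 /1349109725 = -40.62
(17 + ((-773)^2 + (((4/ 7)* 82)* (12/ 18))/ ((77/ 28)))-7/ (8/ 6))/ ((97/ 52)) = 7177795937/ 22407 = 320337.21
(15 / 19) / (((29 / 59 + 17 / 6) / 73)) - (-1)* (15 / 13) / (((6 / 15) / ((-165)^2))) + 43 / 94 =1073310682076 / 13663793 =78551.44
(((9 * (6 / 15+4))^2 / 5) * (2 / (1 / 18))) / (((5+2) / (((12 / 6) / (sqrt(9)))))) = 940896 / 875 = 1075.31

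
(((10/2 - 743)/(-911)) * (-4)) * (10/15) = -1968/911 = -2.16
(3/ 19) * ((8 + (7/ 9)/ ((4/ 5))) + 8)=611/ 228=2.68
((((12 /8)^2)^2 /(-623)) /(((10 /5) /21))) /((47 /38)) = -4617 /66928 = -0.07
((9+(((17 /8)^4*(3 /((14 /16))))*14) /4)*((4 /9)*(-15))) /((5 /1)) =-86593 /256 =-338.25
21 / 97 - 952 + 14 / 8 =-950.03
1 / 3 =0.33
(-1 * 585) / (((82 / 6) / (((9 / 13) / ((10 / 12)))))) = -1458 / 41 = -35.56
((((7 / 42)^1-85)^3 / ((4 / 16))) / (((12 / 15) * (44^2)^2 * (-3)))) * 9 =659361145 / 269862912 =2.44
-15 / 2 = -7.50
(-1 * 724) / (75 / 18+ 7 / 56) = -17376 / 103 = -168.70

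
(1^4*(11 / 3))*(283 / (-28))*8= -6226 / 21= -296.48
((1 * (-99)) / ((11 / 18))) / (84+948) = -27 / 172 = -0.16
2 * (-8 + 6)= -4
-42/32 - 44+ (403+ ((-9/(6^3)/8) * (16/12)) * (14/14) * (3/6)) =103013/288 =357.68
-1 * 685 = -685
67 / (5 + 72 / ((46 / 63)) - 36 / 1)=0.99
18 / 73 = 0.25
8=8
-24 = -24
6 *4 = 24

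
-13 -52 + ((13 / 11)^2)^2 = -923104 / 14641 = -63.05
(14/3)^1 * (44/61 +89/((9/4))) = 187.96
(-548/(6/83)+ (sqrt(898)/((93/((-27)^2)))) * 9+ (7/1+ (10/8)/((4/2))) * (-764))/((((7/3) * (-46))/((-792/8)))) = -1137609/92+ 649539 * sqrt(898)/9982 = -10415.35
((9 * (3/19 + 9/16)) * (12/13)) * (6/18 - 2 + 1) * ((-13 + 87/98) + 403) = -75503097/48412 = -1559.59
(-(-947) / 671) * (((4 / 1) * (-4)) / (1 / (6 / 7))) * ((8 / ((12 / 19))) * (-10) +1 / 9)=34516256 / 14091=2449.52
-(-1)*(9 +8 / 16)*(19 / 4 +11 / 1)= 1197 / 8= 149.62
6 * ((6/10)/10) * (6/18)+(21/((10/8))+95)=2798/25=111.92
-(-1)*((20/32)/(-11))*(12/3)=-5/22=-0.23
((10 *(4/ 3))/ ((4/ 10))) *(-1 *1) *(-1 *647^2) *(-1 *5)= -209304500/ 3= -69768166.67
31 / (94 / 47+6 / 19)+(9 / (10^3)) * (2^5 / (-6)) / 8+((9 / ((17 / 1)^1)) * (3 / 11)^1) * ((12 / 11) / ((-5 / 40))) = 3116426 / 257125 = 12.12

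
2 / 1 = 2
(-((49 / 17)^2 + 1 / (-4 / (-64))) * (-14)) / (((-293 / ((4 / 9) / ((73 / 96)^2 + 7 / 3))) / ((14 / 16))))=-352486400 / 2272137941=-0.16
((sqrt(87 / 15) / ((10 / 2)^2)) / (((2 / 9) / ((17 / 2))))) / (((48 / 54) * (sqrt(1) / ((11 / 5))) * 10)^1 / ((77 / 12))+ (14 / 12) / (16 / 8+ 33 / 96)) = 1166319 * sqrt(145) / 4297280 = 3.27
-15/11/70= -3/154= -0.02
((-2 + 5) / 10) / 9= 1 / 30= 0.03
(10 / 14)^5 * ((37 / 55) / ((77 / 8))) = 185000 / 14235529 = 0.01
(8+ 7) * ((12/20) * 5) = 45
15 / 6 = 5 / 2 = 2.50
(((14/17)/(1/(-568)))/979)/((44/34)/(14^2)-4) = 779296/6513287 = 0.12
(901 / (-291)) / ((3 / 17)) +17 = -0.55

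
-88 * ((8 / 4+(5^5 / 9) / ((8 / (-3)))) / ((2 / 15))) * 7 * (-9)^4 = 7772455845 / 2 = 3886227922.50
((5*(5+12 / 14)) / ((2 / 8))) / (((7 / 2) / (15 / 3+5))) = 16400 / 49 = 334.69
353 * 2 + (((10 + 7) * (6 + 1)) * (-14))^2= 2776262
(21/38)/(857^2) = 21/27909062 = 0.00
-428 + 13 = -415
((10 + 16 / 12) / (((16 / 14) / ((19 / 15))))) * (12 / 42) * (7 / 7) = 323 / 90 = 3.59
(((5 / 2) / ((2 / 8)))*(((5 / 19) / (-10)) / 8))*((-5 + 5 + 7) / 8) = -35 / 1216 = -0.03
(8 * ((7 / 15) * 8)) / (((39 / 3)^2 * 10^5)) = 14 / 7921875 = 0.00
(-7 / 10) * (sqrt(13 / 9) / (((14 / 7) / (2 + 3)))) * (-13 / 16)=91 * sqrt(13) / 192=1.71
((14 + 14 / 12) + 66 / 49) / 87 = 4855 / 25578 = 0.19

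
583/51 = 11.43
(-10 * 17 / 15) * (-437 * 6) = 29716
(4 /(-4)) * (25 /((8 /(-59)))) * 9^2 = 119475 /8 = 14934.38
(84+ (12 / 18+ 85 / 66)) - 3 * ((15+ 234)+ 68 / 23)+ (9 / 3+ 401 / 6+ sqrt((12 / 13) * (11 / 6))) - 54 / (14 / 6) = -621.92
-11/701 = -0.02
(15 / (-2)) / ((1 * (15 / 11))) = -11 / 2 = -5.50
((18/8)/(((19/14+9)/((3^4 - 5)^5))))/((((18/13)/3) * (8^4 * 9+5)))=24721372416/763715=32369.89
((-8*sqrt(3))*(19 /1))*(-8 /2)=608*sqrt(3)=1053.09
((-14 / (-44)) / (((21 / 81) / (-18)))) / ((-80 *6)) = 81 / 1760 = 0.05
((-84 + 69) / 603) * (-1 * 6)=10 / 67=0.15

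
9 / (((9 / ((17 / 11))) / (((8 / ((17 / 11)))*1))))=8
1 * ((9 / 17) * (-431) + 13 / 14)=-54085 / 238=-227.25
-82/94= -41/47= -0.87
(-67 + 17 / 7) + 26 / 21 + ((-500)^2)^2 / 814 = 93749922670 / 1221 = 76781263.45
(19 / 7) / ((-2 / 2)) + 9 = 44 / 7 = 6.29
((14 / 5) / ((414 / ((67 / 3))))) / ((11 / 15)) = 469 / 2277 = 0.21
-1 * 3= -3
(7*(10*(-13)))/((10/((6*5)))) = -2730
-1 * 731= -731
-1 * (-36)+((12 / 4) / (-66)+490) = 11571 / 22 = 525.95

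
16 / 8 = 2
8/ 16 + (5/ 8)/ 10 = 9/ 16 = 0.56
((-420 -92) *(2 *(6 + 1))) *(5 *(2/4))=-17920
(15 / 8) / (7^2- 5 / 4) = 15 / 382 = 0.04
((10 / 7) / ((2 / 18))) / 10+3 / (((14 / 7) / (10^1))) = 114 / 7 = 16.29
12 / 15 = 4 / 5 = 0.80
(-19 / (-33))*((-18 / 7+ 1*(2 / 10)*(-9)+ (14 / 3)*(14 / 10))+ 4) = 3.55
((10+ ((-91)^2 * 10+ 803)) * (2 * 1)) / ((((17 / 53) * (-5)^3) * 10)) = -260707 / 625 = -417.13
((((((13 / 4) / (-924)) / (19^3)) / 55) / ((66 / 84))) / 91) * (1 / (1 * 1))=-1 / 7668636360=-0.00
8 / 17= 0.47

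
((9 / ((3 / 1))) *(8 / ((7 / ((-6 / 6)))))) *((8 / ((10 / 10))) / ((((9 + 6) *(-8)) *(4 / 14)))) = 4 / 5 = 0.80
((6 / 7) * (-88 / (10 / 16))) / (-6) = 704 / 35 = 20.11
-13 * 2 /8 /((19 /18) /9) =-1053 /38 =-27.71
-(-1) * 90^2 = 8100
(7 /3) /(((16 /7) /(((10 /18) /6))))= 245 /2592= 0.09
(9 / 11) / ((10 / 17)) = 153 / 110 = 1.39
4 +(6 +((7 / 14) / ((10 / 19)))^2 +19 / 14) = 34327 / 2800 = 12.26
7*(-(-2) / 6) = 7 / 3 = 2.33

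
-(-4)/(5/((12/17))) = 48/85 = 0.56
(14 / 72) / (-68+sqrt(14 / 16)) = -952 / 332865 - 7*sqrt(14) / 665730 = -0.00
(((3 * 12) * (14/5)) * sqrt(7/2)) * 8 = 2016 * sqrt(14)/5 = 1508.64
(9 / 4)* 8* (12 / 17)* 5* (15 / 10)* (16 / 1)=25920 / 17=1524.71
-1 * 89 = -89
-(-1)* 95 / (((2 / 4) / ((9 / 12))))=285 / 2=142.50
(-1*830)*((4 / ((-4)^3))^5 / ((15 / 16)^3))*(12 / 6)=83 / 43200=0.00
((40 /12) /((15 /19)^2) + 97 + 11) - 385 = -36673 /135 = -271.65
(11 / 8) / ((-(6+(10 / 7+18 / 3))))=-0.10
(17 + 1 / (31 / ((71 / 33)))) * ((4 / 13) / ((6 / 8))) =279392 / 39897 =7.00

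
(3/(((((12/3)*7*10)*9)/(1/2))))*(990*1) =33/56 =0.59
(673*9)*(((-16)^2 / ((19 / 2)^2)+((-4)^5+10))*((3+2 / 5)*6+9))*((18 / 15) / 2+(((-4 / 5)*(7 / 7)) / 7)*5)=-9286144182 / 1805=-5144678.22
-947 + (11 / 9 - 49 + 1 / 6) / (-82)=-1396915 / 1476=-946.42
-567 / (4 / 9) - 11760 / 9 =-30989 / 12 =-2582.42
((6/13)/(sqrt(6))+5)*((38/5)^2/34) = 722*sqrt(6)/5525+722/85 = 8.81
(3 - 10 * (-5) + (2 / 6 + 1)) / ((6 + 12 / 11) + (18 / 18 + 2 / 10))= 8965 / 1368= 6.55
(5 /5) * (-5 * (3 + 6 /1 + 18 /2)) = -90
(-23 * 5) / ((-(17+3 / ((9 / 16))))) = 345 / 67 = 5.15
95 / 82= 1.16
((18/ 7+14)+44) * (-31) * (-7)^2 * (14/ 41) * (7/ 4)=-2254196/ 41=-54980.39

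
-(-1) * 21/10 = 21/10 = 2.10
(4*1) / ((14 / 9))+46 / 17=5.28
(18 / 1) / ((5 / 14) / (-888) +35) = 223776 / 435115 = 0.51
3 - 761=-758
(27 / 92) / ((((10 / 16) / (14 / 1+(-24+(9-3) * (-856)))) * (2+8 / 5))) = -15438 / 23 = -671.22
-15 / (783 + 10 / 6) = -45 / 2354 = -0.02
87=87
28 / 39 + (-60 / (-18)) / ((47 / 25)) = 1522 / 611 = 2.49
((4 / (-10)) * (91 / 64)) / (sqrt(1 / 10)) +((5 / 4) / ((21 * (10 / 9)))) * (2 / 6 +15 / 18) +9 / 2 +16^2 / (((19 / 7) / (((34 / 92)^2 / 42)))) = 2349137 / 482448-91 * sqrt(10) / 160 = 3.07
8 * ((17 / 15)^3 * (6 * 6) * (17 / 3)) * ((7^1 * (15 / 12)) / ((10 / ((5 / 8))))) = 584647 / 450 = 1299.22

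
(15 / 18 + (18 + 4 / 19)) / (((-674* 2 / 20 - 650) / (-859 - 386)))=4504825 / 136306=33.05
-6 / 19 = -0.32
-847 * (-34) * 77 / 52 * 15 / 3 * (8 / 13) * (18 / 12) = 33261690 / 169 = 196814.73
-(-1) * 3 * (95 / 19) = 15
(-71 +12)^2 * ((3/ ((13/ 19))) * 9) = 137365.62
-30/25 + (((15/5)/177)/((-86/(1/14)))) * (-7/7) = -426211/355180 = -1.20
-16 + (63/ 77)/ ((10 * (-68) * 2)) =-239369/ 14960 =-16.00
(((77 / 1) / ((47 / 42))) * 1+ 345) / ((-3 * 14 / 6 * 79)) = -19449 / 25991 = -0.75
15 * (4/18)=3.33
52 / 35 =1.49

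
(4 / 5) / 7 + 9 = 319 / 35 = 9.11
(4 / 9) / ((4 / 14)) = 1.56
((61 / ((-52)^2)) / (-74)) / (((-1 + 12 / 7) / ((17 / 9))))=-7259 / 9004320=-0.00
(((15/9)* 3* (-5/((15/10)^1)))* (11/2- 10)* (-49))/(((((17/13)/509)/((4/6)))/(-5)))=81058250/17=4768132.35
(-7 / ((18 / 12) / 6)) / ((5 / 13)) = -364 / 5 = -72.80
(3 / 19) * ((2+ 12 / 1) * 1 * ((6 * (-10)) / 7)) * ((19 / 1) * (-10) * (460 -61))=1436400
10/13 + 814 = 10592/13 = 814.77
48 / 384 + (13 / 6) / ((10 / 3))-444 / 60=-6.62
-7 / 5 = -1.40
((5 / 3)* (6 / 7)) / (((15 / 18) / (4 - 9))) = -60 / 7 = -8.57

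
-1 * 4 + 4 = 0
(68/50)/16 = 17/200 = 0.08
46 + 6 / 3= 48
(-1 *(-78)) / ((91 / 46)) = 276 / 7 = 39.43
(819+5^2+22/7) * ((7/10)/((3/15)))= 2965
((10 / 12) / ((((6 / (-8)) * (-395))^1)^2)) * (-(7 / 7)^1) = -8 / 842535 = -0.00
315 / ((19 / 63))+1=19864 / 19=1045.47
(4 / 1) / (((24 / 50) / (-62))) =-1550 / 3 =-516.67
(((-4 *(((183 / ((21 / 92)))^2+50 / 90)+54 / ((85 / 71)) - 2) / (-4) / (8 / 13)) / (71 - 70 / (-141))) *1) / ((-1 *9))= -14722022276299 / 9069270840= -1623.29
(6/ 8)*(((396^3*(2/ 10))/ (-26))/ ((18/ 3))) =-3881196/ 65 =-59710.71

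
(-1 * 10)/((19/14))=-7.37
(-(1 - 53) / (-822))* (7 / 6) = -91 / 1233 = -0.07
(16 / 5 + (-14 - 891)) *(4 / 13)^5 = -4617216 / 1856465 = -2.49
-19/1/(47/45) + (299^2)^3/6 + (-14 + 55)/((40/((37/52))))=34926762190694943577/293280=119090160224682.70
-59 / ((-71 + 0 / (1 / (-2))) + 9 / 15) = 295 / 352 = 0.84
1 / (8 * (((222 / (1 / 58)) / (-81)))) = -27 / 34336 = -0.00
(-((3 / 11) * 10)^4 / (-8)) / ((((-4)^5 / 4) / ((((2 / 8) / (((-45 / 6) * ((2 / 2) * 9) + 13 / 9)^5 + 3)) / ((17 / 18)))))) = 5380840125 / 946343746715994450824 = 0.00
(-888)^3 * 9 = -6302043648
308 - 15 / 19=307.21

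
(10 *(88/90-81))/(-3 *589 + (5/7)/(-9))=25207/55663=0.45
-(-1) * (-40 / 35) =-8 / 7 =-1.14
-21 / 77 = -3 / 11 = -0.27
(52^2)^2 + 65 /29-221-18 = 212029998 /29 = 7311379.24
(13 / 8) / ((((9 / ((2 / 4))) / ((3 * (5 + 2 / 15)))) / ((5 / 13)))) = 77 / 144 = 0.53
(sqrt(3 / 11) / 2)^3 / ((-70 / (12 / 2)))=-9* sqrt(33) / 33880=-0.00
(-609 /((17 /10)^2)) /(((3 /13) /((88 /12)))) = -5805800 /867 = -6696.42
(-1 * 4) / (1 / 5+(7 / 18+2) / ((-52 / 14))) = 9360 / 1037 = 9.03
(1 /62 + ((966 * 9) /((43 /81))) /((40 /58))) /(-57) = -8330116 /19995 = -416.61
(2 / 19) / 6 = 1 / 57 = 0.02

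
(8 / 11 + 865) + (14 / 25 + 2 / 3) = 715237 / 825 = 866.95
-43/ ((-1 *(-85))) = -43/ 85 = -0.51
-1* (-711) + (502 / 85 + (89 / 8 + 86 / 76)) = 9420779 / 12920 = 729.16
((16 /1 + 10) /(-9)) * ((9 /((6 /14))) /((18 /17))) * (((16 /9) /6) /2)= -6188 /729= -8.49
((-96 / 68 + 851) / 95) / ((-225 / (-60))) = 57772 / 24225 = 2.38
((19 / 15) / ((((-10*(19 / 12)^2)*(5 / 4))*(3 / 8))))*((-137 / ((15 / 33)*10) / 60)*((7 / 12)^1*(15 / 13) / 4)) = 21098 / 2315625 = 0.01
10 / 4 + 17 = 19.50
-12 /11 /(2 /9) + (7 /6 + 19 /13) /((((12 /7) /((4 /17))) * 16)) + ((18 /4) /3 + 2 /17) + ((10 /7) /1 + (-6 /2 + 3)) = -9019249 /4900896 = -1.84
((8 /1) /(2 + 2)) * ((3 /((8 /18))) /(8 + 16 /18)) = 243 /160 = 1.52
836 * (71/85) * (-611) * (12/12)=-36266516/85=-426664.89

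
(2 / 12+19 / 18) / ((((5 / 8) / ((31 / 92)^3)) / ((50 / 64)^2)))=0.05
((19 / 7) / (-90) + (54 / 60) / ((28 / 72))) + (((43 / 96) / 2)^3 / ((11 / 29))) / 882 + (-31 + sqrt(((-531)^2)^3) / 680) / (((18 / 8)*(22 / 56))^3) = 675391519568032162321 / 2118802648596480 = 318760.94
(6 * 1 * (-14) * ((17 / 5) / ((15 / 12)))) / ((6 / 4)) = -3808 / 25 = -152.32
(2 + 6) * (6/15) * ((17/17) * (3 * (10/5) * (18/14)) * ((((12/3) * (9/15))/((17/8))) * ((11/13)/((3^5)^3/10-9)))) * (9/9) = 202752/12332011055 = 0.00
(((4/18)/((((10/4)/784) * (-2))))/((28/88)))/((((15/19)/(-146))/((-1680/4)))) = -382767616/45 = -8505947.02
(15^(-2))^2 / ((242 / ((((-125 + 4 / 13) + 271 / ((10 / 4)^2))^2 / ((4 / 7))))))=0.00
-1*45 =-45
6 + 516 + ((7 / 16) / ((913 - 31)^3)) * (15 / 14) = 3820366093829 / 7318708992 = 522.00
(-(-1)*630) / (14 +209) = 630 / 223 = 2.83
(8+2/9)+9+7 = 218/9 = 24.22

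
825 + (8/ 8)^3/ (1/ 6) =831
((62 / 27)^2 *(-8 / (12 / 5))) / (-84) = 9610 / 45927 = 0.21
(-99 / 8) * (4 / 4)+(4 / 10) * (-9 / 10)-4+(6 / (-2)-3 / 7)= -28229 / 1400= -20.16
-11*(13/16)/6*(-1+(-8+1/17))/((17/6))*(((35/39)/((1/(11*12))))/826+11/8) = 1947253/272816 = 7.14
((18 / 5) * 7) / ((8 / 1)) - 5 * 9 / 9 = -37 / 20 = -1.85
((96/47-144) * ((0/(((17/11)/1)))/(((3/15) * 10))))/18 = 0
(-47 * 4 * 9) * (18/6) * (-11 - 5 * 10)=309636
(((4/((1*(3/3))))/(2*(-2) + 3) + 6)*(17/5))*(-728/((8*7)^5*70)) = -0.00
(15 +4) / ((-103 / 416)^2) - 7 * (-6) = 3733642 / 10609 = 351.93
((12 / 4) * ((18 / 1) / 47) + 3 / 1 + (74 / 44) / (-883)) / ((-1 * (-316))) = 3786331 / 288514952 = 0.01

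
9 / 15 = 3 / 5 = 0.60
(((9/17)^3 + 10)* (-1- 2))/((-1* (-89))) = -149577/437257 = -0.34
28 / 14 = 2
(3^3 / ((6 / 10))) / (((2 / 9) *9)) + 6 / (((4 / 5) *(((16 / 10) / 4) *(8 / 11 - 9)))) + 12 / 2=9549 / 364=26.23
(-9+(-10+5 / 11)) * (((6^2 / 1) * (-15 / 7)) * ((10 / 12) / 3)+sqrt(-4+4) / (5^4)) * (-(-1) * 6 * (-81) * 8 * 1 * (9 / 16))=-66922200 / 77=-869119.48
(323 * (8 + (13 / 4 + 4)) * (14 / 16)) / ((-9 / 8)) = -137921 / 36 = -3831.14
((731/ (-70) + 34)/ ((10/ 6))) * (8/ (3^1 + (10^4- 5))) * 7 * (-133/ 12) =-219317/ 249950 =-0.88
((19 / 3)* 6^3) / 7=1368 / 7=195.43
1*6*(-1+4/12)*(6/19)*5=-120/19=-6.32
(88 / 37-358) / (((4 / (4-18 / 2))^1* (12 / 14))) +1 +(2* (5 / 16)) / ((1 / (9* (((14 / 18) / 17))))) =2615997 / 5032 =519.87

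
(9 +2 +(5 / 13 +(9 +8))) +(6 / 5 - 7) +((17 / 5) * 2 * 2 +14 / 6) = 7511 / 195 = 38.52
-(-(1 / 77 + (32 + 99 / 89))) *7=227008 / 979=231.88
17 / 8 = 2.12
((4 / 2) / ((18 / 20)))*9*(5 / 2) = 50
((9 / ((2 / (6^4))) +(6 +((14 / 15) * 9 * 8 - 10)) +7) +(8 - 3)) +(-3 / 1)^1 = 29521 / 5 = 5904.20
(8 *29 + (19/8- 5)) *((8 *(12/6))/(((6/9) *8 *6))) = 1835/16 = 114.69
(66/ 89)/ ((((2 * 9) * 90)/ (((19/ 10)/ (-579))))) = -0.00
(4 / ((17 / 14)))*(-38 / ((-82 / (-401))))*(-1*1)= 426664 / 697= 612.14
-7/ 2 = -3.50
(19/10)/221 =19/2210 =0.01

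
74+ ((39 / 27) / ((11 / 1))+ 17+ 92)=18130 / 99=183.13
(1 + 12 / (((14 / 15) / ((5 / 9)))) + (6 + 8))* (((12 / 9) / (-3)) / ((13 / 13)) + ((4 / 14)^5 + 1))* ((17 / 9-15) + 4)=-1071745330 / 9529569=-112.47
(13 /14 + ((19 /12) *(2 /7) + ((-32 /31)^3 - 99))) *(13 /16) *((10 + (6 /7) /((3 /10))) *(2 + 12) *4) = -57750.60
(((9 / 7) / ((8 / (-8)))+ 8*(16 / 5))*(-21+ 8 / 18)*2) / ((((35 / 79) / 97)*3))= -482569762 / 6615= -72950.83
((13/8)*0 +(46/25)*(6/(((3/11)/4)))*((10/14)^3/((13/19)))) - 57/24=2991759/35672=83.87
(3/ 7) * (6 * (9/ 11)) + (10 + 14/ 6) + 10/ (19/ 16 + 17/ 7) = 107293/ 6237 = 17.20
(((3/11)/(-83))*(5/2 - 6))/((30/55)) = 7/332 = 0.02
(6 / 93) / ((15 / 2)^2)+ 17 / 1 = 118583 / 6975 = 17.00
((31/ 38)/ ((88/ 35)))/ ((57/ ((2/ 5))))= 217/ 95304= 0.00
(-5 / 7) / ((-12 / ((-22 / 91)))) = -55 / 3822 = -0.01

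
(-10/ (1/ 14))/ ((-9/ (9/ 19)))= 140/ 19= 7.37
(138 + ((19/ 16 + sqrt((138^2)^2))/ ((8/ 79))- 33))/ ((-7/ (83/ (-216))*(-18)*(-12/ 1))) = 1999184231/ 41803776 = 47.82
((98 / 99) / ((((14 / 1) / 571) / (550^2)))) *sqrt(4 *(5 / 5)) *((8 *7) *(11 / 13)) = 135418360000 / 117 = 1157421880.34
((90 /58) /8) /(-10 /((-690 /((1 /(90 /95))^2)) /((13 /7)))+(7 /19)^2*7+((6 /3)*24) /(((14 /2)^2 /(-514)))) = -4448871945 /11526234106442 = -0.00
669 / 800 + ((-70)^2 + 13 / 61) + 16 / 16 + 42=241269609 / 48800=4944.05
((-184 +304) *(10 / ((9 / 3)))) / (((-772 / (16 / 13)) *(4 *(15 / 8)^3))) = -0.02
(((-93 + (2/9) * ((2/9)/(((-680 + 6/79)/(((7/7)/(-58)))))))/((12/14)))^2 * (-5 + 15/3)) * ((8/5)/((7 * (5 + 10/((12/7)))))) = 0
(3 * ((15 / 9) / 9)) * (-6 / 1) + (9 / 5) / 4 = -2.88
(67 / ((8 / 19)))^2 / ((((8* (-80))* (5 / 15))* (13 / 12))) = -14584761 / 133120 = -109.56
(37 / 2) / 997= 37 / 1994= 0.02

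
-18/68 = -9/34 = -0.26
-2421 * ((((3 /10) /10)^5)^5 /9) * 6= -0.00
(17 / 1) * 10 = 170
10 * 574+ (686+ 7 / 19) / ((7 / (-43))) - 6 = 28837 / 19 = 1517.74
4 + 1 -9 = -4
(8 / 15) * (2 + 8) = 16 / 3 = 5.33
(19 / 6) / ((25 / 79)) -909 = -134849 / 150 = -898.99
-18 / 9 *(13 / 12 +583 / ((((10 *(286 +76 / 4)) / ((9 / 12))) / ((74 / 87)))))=-319819 / 132675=-2.41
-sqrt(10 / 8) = -sqrt(5) / 2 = -1.12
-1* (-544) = 544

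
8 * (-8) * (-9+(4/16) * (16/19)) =10688/19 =562.53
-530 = -530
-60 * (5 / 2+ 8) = -630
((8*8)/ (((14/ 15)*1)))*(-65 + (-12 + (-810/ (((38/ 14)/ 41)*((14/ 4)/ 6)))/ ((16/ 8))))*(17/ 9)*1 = -545966560/ 399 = -1368337.24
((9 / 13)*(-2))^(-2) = 169 / 324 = 0.52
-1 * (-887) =887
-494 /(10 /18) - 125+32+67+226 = -3446 /5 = -689.20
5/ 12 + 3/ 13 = 101/ 156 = 0.65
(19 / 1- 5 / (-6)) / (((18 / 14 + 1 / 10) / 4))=16660 / 291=57.25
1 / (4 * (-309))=-1 / 1236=-0.00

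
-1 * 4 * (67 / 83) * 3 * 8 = -6432 / 83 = -77.49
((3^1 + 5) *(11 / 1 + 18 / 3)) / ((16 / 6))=51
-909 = -909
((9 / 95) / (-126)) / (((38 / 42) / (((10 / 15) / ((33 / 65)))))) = -13 / 11913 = -0.00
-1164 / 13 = -89.54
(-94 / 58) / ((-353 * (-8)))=-47 / 81896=-0.00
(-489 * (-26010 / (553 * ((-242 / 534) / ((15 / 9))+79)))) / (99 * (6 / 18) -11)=943317675 / 71037274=13.28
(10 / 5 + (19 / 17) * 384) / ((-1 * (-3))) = 7330 / 51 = 143.73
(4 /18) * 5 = 10 /9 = 1.11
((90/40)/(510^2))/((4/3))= 3/462400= 0.00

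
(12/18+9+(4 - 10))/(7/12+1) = 44/19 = 2.32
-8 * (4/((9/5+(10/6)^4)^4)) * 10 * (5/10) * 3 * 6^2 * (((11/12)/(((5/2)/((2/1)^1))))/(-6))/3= 1183784827500/13788812262241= 0.09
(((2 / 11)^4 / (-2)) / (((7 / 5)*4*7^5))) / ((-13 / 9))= 0.00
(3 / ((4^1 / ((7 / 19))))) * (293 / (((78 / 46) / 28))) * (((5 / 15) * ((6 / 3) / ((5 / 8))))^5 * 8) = 2770010636288 / 187565625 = 14768.22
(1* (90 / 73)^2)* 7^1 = 56700 / 5329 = 10.64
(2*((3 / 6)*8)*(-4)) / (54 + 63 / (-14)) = -64 / 99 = -0.65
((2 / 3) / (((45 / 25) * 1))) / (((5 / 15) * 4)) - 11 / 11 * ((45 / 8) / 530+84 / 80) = -29873 / 38160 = -0.78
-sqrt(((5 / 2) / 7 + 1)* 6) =-sqrt(399) / 7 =-2.85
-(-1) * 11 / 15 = 11 / 15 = 0.73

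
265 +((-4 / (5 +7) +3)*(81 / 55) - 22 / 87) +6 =1314317 / 4785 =274.67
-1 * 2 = -2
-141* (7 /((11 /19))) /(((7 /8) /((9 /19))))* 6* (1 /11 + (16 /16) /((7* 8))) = -510138 /847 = -602.29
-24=-24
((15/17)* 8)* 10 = 1200/17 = 70.59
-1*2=-2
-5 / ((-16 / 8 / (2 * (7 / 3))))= 35 / 3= 11.67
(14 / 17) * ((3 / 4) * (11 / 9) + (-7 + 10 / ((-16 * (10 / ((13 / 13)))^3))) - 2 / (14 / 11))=-257221 / 40800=-6.30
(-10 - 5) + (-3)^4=66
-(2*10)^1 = -20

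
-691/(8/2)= -172.75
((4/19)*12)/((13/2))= 96/247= 0.39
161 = 161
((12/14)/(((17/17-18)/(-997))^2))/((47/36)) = 214705944/95081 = 2258.14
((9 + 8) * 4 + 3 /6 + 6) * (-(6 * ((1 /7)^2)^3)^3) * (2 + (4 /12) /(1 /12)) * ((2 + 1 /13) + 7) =-11393136 /21169376772835837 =-0.00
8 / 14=4 / 7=0.57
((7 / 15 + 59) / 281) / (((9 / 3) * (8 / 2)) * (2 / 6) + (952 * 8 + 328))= 223 / 8375205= 0.00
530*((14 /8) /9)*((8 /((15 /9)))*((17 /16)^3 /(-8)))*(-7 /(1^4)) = 12759061 /24576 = 519.17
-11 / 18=-0.61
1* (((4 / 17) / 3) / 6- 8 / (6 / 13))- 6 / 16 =-21659 / 1224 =-17.70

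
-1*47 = -47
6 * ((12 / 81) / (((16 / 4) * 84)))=1 / 378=0.00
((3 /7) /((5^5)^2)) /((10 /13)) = 39 /683593750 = 0.00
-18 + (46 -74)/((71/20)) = -1838/71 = -25.89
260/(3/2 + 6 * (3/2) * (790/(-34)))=-680/543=-1.25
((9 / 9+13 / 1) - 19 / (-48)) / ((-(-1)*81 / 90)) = 3455 / 216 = 16.00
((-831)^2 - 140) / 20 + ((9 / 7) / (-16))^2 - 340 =34181.06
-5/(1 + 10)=-5/11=-0.45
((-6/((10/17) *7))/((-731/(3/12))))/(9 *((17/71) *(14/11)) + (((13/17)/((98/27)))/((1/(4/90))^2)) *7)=597465/3291676832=0.00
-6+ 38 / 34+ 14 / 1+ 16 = 427 / 17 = 25.12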